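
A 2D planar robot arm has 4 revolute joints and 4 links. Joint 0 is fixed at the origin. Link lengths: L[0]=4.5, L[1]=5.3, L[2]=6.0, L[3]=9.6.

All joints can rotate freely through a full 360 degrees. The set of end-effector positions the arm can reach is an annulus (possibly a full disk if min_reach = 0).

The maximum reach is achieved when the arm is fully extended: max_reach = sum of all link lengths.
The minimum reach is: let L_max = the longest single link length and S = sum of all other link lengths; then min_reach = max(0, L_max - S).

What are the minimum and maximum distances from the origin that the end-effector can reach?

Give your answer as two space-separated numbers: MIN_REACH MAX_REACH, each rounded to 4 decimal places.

Answer: 0.0000 25.4000

Derivation:
Link lengths: [4.5, 5.3, 6.0, 9.6]
max_reach = 4.5 + 5.3 + 6 + 9.6 = 25.4
L_max = max([4.5, 5.3, 6.0, 9.6]) = 9.6
S (sum of others) = 25.4 - 9.6 = 15.8
min_reach = max(0, 9.6 - 15.8) = max(0, -6.2) = 0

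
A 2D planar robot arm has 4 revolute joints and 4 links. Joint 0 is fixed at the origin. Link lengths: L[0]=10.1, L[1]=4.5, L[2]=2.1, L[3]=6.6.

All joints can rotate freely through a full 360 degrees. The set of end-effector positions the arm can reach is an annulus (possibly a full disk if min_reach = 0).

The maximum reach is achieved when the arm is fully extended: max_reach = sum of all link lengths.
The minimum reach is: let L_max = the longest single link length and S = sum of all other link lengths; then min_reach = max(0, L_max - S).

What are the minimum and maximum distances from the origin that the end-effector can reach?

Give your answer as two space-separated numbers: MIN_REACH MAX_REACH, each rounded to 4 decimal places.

Link lengths: [10.1, 4.5, 2.1, 6.6]
max_reach = 10.1 + 4.5 + 2.1 + 6.6 = 23.3
L_max = max([10.1, 4.5, 2.1, 6.6]) = 10.1
S (sum of others) = 23.3 - 10.1 = 13.2
min_reach = max(0, 10.1 - 13.2) = max(0, -3.1) = 0

Answer: 0.0000 23.3000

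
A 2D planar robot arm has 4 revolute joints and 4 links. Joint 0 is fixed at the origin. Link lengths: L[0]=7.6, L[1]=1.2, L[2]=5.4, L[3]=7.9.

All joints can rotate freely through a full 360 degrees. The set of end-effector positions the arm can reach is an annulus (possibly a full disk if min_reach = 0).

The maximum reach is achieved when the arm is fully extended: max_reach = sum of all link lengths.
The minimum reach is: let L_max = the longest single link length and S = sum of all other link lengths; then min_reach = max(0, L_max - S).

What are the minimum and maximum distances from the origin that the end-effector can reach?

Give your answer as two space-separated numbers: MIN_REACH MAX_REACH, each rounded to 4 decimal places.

Answer: 0.0000 22.1000

Derivation:
Link lengths: [7.6, 1.2, 5.4, 7.9]
max_reach = 7.6 + 1.2 + 5.4 + 7.9 = 22.1
L_max = max([7.6, 1.2, 5.4, 7.9]) = 7.9
S (sum of others) = 22.1 - 7.9 = 14.2
min_reach = max(0, 7.9 - 14.2) = max(0, -6.3) = 0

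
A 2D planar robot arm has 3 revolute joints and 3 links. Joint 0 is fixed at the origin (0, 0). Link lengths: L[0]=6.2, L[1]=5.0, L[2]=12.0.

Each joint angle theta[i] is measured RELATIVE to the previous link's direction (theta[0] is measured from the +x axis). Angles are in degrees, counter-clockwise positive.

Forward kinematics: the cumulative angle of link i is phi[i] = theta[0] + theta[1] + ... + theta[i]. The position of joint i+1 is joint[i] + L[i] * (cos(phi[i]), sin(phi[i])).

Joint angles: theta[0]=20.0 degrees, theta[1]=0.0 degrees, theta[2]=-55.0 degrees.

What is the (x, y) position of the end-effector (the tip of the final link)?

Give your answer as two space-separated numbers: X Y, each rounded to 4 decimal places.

joint[0] = (0.0000, 0.0000)  (base)
link 0: phi[0] = 20 = 20 deg
  cos(20 deg) = 0.9397, sin(20 deg) = 0.3420
  joint[1] = (0.0000, 0.0000) + 6.2 * (0.9397, 0.3420) = (0.0000 + 5.8261, 0.0000 + 2.1205) = (5.8261, 2.1205)
link 1: phi[1] = 20 + 0 = 20 deg
  cos(20 deg) = 0.9397, sin(20 deg) = 0.3420
  joint[2] = (5.8261, 2.1205) + 5 * (0.9397, 0.3420) = (5.8261 + 4.6985, 2.1205 + 1.7101) = (10.5246, 3.8306)
link 2: phi[2] = 20 + 0 + -55 = -35 deg
  cos(-35 deg) = 0.8192, sin(-35 deg) = -0.5736
  joint[3] = (10.5246, 3.8306) + 12 * (0.8192, -0.5736) = (10.5246 + 9.8298, 3.8306 + -6.8829) = (20.3544, -3.0523)
End effector: (20.3544, -3.0523)

Answer: 20.3544 -3.0523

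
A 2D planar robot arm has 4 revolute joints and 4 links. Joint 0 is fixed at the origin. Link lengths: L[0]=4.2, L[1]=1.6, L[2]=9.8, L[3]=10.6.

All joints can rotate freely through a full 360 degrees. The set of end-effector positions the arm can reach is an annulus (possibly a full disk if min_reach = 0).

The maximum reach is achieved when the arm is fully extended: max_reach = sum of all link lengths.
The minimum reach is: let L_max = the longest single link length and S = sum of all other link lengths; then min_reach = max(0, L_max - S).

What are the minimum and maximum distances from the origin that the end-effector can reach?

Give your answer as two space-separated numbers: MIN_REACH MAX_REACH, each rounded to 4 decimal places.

Answer: 0.0000 26.2000

Derivation:
Link lengths: [4.2, 1.6, 9.8, 10.6]
max_reach = 4.2 + 1.6 + 9.8 + 10.6 = 26.2
L_max = max([4.2, 1.6, 9.8, 10.6]) = 10.6
S (sum of others) = 26.2 - 10.6 = 15.6
min_reach = max(0, 10.6 - 15.6) = max(0, -5) = 0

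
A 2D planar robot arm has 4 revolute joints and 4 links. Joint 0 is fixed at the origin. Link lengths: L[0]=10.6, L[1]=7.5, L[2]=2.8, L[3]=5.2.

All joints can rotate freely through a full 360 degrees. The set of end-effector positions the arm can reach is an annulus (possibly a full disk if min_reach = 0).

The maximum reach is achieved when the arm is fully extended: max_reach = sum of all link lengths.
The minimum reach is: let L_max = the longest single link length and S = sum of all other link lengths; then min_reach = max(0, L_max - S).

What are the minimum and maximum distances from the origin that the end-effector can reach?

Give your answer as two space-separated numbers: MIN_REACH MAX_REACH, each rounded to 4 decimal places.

Link lengths: [10.6, 7.5, 2.8, 5.2]
max_reach = 10.6 + 7.5 + 2.8 + 5.2 = 26.1
L_max = max([10.6, 7.5, 2.8, 5.2]) = 10.6
S (sum of others) = 26.1 - 10.6 = 15.5
min_reach = max(0, 10.6 - 15.5) = max(0, -4.9) = 0

Answer: 0.0000 26.1000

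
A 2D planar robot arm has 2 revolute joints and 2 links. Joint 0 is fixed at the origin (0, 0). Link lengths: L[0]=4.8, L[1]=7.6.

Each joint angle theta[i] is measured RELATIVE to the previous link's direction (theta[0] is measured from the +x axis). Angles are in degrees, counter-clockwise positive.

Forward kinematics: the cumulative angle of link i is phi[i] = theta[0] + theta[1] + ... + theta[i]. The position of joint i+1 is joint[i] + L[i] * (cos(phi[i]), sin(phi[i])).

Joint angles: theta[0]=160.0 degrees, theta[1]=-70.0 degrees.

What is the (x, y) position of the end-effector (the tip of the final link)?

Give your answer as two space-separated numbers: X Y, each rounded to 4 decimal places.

joint[0] = (0.0000, 0.0000)  (base)
link 0: phi[0] = 160 = 160 deg
  cos(160 deg) = -0.9397, sin(160 deg) = 0.3420
  joint[1] = (0.0000, 0.0000) + 4.8 * (-0.9397, 0.3420) = (0.0000 + -4.5105, 0.0000 + 1.6417) = (-4.5105, 1.6417)
link 1: phi[1] = 160 + -70 = 90 deg
  cos(90 deg) = 0.0000, sin(90 deg) = 1.0000
  joint[2] = (-4.5105, 1.6417) + 7.6 * (0.0000, 1.0000) = (-4.5105 + 0.0000, 1.6417 + 7.6000) = (-4.5105, 9.2417)
End effector: (-4.5105, 9.2417)

Answer: -4.5105 9.2417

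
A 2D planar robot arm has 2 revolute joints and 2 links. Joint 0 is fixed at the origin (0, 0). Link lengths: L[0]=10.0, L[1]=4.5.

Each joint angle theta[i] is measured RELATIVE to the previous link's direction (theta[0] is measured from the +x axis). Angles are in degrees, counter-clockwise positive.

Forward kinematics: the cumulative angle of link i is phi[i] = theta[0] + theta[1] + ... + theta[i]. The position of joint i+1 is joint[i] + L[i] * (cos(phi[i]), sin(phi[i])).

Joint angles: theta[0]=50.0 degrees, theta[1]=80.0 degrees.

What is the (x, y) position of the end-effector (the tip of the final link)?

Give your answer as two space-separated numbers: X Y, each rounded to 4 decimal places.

Answer: 3.5353 11.1076

Derivation:
joint[0] = (0.0000, 0.0000)  (base)
link 0: phi[0] = 50 = 50 deg
  cos(50 deg) = 0.6428, sin(50 deg) = 0.7660
  joint[1] = (0.0000, 0.0000) + 10 * (0.6428, 0.7660) = (0.0000 + 6.4279, 0.0000 + 7.6604) = (6.4279, 7.6604)
link 1: phi[1] = 50 + 80 = 130 deg
  cos(130 deg) = -0.6428, sin(130 deg) = 0.7660
  joint[2] = (6.4279, 7.6604) + 4.5 * (-0.6428, 0.7660) = (6.4279 + -2.8925, 7.6604 + 3.4472) = (3.5353, 11.1076)
End effector: (3.5353, 11.1076)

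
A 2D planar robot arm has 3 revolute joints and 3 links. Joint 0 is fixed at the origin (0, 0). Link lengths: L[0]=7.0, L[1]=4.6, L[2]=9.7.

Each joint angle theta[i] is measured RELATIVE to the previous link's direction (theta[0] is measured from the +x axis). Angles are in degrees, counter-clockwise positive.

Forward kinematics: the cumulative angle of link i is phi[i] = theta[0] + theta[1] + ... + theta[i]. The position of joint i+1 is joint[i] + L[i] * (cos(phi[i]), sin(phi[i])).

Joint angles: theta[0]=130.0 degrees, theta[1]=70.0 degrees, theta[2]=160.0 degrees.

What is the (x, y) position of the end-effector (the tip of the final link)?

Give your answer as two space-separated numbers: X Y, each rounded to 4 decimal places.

joint[0] = (0.0000, 0.0000)  (base)
link 0: phi[0] = 130 = 130 deg
  cos(130 deg) = -0.6428, sin(130 deg) = 0.7660
  joint[1] = (0.0000, 0.0000) + 7 * (-0.6428, 0.7660) = (0.0000 + -4.4995, 0.0000 + 5.3623) = (-4.4995, 5.3623)
link 1: phi[1] = 130 + 70 = 200 deg
  cos(200 deg) = -0.9397, sin(200 deg) = -0.3420
  joint[2] = (-4.4995, 5.3623) + 4.6 * (-0.9397, -0.3420) = (-4.4995 + -4.3226, 5.3623 + -1.5733) = (-8.8221, 3.7890)
link 2: phi[2] = 130 + 70 + 160 = 360 deg
  cos(360 deg) = 1.0000, sin(360 deg) = -0.0000
  joint[3] = (-8.8221, 3.7890) + 9.7 * (1.0000, -0.0000) = (-8.8221 + 9.7000, 3.7890 + -0.0000) = (0.8779, 3.7890)
End effector: (0.8779, 3.7890)

Answer: 0.8779 3.7890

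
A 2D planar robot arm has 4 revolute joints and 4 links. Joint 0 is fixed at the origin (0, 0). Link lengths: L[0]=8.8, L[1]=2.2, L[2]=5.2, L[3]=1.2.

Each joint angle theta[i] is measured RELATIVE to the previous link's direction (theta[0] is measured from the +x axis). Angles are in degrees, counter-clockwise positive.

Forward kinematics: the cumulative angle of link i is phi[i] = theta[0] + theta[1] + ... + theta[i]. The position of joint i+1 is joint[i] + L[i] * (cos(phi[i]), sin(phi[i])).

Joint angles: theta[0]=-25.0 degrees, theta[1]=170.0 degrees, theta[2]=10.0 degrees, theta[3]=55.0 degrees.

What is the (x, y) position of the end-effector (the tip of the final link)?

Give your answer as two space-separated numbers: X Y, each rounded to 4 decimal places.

joint[0] = (0.0000, 0.0000)  (base)
link 0: phi[0] = -25 = -25 deg
  cos(-25 deg) = 0.9063, sin(-25 deg) = -0.4226
  joint[1] = (0.0000, 0.0000) + 8.8 * (0.9063, -0.4226) = (0.0000 + 7.9755, 0.0000 + -3.7190) = (7.9755, -3.7190)
link 1: phi[1] = -25 + 170 = 145 deg
  cos(145 deg) = -0.8192, sin(145 deg) = 0.5736
  joint[2] = (7.9755, -3.7190) + 2.2 * (-0.8192, 0.5736) = (7.9755 + -1.8021, -3.7190 + 1.2619) = (6.1734, -2.4572)
link 2: phi[2] = -25 + 170 + 10 = 155 deg
  cos(155 deg) = -0.9063, sin(155 deg) = 0.4226
  joint[3] = (6.1734, -2.4572) + 5.2 * (-0.9063, 0.4226) = (6.1734 + -4.7128, -2.4572 + 2.1976) = (1.4606, -0.2596)
link 3: phi[3] = -25 + 170 + 10 + 55 = 210 deg
  cos(210 deg) = -0.8660, sin(210 deg) = -0.5000
  joint[4] = (1.4606, -0.2596) + 1.2 * (-0.8660, -0.5000) = (1.4606 + -1.0392, -0.2596 + -0.6000) = (0.4213, -0.8596)
End effector: (0.4213, -0.8596)

Answer: 0.4213 -0.8596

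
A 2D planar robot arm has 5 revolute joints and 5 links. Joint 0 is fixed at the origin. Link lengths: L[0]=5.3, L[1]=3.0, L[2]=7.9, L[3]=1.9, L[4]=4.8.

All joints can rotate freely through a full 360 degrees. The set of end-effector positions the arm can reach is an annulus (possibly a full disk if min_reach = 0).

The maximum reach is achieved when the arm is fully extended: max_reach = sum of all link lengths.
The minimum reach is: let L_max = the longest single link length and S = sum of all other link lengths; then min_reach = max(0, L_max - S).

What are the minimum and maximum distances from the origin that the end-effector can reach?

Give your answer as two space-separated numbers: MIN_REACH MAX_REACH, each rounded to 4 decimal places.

Answer: 0.0000 22.9000

Derivation:
Link lengths: [5.3, 3.0, 7.9, 1.9, 4.8]
max_reach = 5.3 + 3 + 7.9 + 1.9 + 4.8 = 22.9
L_max = max([5.3, 3.0, 7.9, 1.9, 4.8]) = 7.9
S (sum of others) = 22.9 - 7.9 = 15
min_reach = max(0, 7.9 - 15) = max(0, -7.1) = 0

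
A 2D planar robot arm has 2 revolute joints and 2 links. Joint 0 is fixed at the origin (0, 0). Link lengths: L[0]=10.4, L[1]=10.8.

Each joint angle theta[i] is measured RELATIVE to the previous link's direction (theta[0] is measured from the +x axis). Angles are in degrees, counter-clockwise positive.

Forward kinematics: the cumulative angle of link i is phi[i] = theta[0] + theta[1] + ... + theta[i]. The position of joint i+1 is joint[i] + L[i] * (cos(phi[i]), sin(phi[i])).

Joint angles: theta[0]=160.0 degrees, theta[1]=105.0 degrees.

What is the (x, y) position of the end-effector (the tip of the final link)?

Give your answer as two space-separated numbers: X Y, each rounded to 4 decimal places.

joint[0] = (0.0000, 0.0000)  (base)
link 0: phi[0] = 160 = 160 deg
  cos(160 deg) = -0.9397, sin(160 deg) = 0.3420
  joint[1] = (0.0000, 0.0000) + 10.4 * (-0.9397, 0.3420) = (0.0000 + -9.7728, 0.0000 + 3.5570) = (-9.7728, 3.5570)
link 1: phi[1] = 160 + 105 = 265 deg
  cos(265 deg) = -0.0872, sin(265 deg) = -0.9962
  joint[2] = (-9.7728, 3.5570) + 10.8 * (-0.0872, -0.9962) = (-9.7728 + -0.9413, 3.5570 + -10.7589) = (-10.7141, -7.2019)
End effector: (-10.7141, -7.2019)

Answer: -10.7141 -7.2019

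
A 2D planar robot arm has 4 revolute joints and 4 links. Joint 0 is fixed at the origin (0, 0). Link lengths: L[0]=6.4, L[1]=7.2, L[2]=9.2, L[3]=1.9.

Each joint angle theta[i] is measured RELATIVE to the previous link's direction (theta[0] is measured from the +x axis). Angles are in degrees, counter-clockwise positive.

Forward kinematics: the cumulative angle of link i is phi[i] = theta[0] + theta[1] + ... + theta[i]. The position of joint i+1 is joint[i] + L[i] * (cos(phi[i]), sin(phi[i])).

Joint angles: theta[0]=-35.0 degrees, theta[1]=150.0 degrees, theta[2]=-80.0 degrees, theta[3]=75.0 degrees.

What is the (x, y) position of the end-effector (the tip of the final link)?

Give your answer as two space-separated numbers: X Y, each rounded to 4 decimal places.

Answer: 9.0861 9.9168

Derivation:
joint[0] = (0.0000, 0.0000)  (base)
link 0: phi[0] = -35 = -35 deg
  cos(-35 deg) = 0.8192, sin(-35 deg) = -0.5736
  joint[1] = (0.0000, 0.0000) + 6.4 * (0.8192, -0.5736) = (0.0000 + 5.2426, 0.0000 + -3.6709) = (5.2426, -3.6709)
link 1: phi[1] = -35 + 150 = 115 deg
  cos(115 deg) = -0.4226, sin(115 deg) = 0.9063
  joint[2] = (5.2426, -3.6709) + 7.2 * (-0.4226, 0.9063) = (5.2426 + -3.0429, -3.6709 + 6.5254) = (2.1997, 2.8545)
link 2: phi[2] = -35 + 150 + -80 = 35 deg
  cos(35 deg) = 0.8192, sin(35 deg) = 0.5736
  joint[3] = (2.1997, 2.8545) + 9.2 * (0.8192, 0.5736) = (2.1997 + 7.5362, 2.8545 + 5.2769) = (9.7359, 8.1314)
link 3: phi[3] = -35 + 150 + -80 + 75 = 110 deg
  cos(110 deg) = -0.3420, sin(110 deg) = 0.9397
  joint[4] = (9.7359, 8.1314) + 1.9 * (-0.3420, 0.9397) = (9.7359 + -0.6498, 8.1314 + 1.7854) = (9.0861, 9.9168)
End effector: (9.0861, 9.9168)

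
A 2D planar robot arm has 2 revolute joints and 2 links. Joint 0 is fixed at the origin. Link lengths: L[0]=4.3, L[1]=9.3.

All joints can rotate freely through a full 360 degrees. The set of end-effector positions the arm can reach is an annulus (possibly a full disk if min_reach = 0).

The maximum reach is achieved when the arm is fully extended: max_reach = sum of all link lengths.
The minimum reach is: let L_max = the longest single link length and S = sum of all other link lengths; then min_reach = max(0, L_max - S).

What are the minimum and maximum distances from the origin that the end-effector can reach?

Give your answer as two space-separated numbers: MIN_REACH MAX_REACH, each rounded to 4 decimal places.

Answer: 5.0000 13.6000

Derivation:
Link lengths: [4.3, 9.3]
max_reach = 4.3 + 9.3 = 13.6
L_max = max([4.3, 9.3]) = 9.3
S (sum of others) = 13.6 - 9.3 = 4.3
min_reach = max(0, 9.3 - 4.3) = max(0, 5) = 5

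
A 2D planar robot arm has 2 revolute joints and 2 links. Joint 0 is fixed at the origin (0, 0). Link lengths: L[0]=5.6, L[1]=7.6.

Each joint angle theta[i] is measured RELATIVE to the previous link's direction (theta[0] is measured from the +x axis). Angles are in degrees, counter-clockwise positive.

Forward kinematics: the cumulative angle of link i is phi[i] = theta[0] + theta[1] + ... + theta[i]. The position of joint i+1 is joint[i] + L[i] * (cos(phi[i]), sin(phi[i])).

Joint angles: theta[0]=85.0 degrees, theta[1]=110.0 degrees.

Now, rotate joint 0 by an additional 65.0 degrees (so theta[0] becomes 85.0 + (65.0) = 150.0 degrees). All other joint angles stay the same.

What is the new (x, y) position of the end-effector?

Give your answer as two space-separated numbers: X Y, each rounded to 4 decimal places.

Answer: -6.1695 -4.6845

Derivation:
joint[0] = (0.0000, 0.0000)  (base)
link 0: phi[0] = 150 = 150 deg
  cos(150 deg) = -0.8660, sin(150 deg) = 0.5000
  joint[1] = (0.0000, 0.0000) + 5.6 * (-0.8660, 0.5000) = (0.0000 + -4.8497, 0.0000 + 2.8000) = (-4.8497, 2.8000)
link 1: phi[1] = 150 + 110 = 260 deg
  cos(260 deg) = -0.1736, sin(260 deg) = -0.9848
  joint[2] = (-4.8497, 2.8000) + 7.6 * (-0.1736, -0.9848) = (-4.8497 + -1.3197, 2.8000 + -7.4845) = (-6.1695, -4.6845)
End effector: (-6.1695, -4.6845)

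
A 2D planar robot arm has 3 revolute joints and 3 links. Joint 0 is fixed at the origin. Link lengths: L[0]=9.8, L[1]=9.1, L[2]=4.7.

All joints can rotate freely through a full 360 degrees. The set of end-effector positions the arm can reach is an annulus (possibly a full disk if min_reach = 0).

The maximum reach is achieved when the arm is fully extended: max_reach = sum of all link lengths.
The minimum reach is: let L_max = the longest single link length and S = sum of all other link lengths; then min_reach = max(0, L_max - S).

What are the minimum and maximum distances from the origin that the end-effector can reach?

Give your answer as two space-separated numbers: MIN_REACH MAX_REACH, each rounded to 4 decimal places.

Link lengths: [9.8, 9.1, 4.7]
max_reach = 9.8 + 9.1 + 4.7 = 23.6
L_max = max([9.8, 9.1, 4.7]) = 9.8
S (sum of others) = 23.6 - 9.8 = 13.8
min_reach = max(0, 9.8 - 13.8) = max(0, -4) = 0

Answer: 0.0000 23.6000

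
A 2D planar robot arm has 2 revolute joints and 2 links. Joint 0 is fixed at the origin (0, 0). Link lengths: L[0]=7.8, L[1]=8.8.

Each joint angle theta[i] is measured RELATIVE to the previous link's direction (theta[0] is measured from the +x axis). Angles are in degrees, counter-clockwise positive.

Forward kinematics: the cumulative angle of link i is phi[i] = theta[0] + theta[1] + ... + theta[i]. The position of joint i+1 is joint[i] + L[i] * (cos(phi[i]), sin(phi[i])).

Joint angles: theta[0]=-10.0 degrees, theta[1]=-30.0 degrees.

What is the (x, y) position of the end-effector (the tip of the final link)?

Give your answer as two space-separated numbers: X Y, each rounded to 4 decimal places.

Answer: 14.4227 -7.0110

Derivation:
joint[0] = (0.0000, 0.0000)  (base)
link 0: phi[0] = -10 = -10 deg
  cos(-10 deg) = 0.9848, sin(-10 deg) = -0.1736
  joint[1] = (0.0000, 0.0000) + 7.8 * (0.9848, -0.1736) = (0.0000 + 7.6815, 0.0000 + -1.3545) = (7.6815, -1.3545)
link 1: phi[1] = -10 + -30 = -40 deg
  cos(-40 deg) = 0.7660, sin(-40 deg) = -0.6428
  joint[2] = (7.6815, -1.3545) + 8.8 * (0.7660, -0.6428) = (7.6815 + 6.7412, -1.3545 + -5.6565) = (14.4227, -7.0110)
End effector: (14.4227, -7.0110)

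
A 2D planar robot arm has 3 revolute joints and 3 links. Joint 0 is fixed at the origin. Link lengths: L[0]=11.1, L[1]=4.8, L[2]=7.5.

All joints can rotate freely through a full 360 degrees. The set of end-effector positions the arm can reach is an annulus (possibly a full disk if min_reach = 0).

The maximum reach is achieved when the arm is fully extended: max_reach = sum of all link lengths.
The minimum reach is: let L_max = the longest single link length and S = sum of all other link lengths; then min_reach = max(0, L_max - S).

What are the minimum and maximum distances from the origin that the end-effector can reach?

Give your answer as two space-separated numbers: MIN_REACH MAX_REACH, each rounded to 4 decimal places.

Link lengths: [11.1, 4.8, 7.5]
max_reach = 11.1 + 4.8 + 7.5 = 23.4
L_max = max([11.1, 4.8, 7.5]) = 11.1
S (sum of others) = 23.4 - 11.1 = 12.3
min_reach = max(0, 11.1 - 12.3) = max(0, -1.2) = 0

Answer: 0.0000 23.4000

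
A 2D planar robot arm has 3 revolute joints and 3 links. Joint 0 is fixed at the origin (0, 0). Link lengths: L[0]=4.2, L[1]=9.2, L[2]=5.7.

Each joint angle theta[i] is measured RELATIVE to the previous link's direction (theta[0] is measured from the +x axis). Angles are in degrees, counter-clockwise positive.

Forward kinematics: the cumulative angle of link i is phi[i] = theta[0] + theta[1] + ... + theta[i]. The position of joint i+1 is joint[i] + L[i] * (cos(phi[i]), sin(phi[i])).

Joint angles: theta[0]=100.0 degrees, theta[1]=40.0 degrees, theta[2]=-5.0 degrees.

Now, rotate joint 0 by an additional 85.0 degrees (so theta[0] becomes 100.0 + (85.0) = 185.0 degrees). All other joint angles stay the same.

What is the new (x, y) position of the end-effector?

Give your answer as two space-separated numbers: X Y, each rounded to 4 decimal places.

joint[0] = (0.0000, 0.0000)  (base)
link 0: phi[0] = 185 = 185 deg
  cos(185 deg) = -0.9962, sin(185 deg) = -0.0872
  joint[1] = (0.0000, 0.0000) + 4.2 * (-0.9962, -0.0872) = (0.0000 + -4.1840, 0.0000 + -0.3661) = (-4.1840, -0.3661)
link 1: phi[1] = 185 + 40 = 225 deg
  cos(225 deg) = -0.7071, sin(225 deg) = -0.7071
  joint[2] = (-4.1840, -0.3661) + 9.2 * (-0.7071, -0.7071) = (-4.1840 + -6.5054, -0.3661 + -6.5054) = (-10.6894, -6.8714)
link 2: phi[2] = 185 + 40 + -5 = 220 deg
  cos(220 deg) = -0.7660, sin(220 deg) = -0.6428
  joint[3] = (-10.6894, -6.8714) + 5.7 * (-0.7660, -0.6428) = (-10.6894 + -4.3665, -6.8714 + -3.6639) = (-15.0559, -10.5353)
End effector: (-15.0559, -10.5353)

Answer: -15.0559 -10.5353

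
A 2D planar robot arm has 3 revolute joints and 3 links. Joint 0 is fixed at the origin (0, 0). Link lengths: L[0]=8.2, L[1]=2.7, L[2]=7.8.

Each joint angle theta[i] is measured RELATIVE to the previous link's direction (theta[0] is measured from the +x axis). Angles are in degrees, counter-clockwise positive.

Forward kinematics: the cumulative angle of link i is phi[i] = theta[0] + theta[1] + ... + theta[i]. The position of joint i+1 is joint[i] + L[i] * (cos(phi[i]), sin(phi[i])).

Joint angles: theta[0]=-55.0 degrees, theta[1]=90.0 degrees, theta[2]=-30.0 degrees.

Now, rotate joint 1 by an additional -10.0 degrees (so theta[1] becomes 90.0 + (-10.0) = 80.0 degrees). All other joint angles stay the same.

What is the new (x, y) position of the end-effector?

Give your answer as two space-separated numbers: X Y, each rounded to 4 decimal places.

joint[0] = (0.0000, 0.0000)  (base)
link 0: phi[0] = -55 = -55 deg
  cos(-55 deg) = 0.5736, sin(-55 deg) = -0.8192
  joint[1] = (0.0000, 0.0000) + 8.2 * (0.5736, -0.8192) = (0.0000 + 4.7033, 0.0000 + -6.7170) = (4.7033, -6.7170)
link 1: phi[1] = -55 + 80 = 25 deg
  cos(25 deg) = 0.9063, sin(25 deg) = 0.4226
  joint[2] = (4.7033, -6.7170) + 2.7 * (0.9063, 0.4226) = (4.7033 + 2.4470, -6.7170 + 1.1411) = (7.1504, -5.5760)
link 2: phi[2] = -55 + 80 + -30 = -5 deg
  cos(-5 deg) = 0.9962, sin(-5 deg) = -0.0872
  joint[3] = (7.1504, -5.5760) + 7.8 * (0.9962, -0.0872) = (7.1504 + 7.7703, -5.5760 + -0.6798) = (14.9207, -6.2558)
End effector: (14.9207, -6.2558)

Answer: 14.9207 -6.2558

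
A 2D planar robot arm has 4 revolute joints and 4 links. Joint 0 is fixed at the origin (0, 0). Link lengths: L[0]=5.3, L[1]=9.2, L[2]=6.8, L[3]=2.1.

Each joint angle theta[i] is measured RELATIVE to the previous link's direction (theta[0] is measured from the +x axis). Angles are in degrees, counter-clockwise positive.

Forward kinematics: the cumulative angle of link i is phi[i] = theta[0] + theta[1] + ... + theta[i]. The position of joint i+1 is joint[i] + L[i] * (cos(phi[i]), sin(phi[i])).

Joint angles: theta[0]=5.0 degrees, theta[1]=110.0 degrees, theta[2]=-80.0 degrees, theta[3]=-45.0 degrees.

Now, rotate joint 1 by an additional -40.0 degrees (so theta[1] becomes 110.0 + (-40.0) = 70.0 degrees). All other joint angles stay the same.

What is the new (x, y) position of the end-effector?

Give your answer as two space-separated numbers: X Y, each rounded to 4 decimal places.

Answer: 15.7849 7.1471

Derivation:
joint[0] = (0.0000, 0.0000)  (base)
link 0: phi[0] = 5 = 5 deg
  cos(5 deg) = 0.9962, sin(5 deg) = 0.0872
  joint[1] = (0.0000, 0.0000) + 5.3 * (0.9962, 0.0872) = (0.0000 + 5.2798, 0.0000 + 0.4619) = (5.2798, 0.4619)
link 1: phi[1] = 5 + 70 = 75 deg
  cos(75 deg) = 0.2588, sin(75 deg) = 0.9659
  joint[2] = (5.2798, 0.4619) + 9.2 * (0.2588, 0.9659) = (5.2798 + 2.3811, 0.4619 + 8.8865) = (7.6610, 9.3484)
link 2: phi[2] = 5 + 70 + -80 = -5 deg
  cos(-5 deg) = 0.9962, sin(-5 deg) = -0.0872
  joint[3] = (7.6610, 9.3484) + 6.8 * (0.9962, -0.0872) = (7.6610 + 6.7741, 9.3484 + -0.5927) = (14.4351, 8.7558)
link 3: phi[3] = 5 + 70 + -80 + -45 = -50 deg
  cos(-50 deg) = 0.6428, sin(-50 deg) = -0.7660
  joint[4] = (14.4351, 8.7558) + 2.1 * (0.6428, -0.7660) = (14.4351 + 1.3499, 8.7558 + -1.6087) = (15.7849, 7.1471)
End effector: (15.7849, 7.1471)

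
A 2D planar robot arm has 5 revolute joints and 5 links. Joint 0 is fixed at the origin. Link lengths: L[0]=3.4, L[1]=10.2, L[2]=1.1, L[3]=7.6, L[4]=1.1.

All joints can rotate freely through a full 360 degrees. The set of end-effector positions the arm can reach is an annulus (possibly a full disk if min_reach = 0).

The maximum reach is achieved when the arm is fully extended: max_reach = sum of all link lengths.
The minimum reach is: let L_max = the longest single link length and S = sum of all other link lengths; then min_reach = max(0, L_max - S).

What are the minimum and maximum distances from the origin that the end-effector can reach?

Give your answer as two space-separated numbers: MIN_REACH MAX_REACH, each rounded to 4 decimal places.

Answer: 0.0000 23.4000

Derivation:
Link lengths: [3.4, 10.2, 1.1, 7.6, 1.1]
max_reach = 3.4 + 10.2 + 1.1 + 7.6 + 1.1 = 23.4
L_max = max([3.4, 10.2, 1.1, 7.6, 1.1]) = 10.2
S (sum of others) = 23.4 - 10.2 = 13.2
min_reach = max(0, 10.2 - 13.2) = max(0, -3) = 0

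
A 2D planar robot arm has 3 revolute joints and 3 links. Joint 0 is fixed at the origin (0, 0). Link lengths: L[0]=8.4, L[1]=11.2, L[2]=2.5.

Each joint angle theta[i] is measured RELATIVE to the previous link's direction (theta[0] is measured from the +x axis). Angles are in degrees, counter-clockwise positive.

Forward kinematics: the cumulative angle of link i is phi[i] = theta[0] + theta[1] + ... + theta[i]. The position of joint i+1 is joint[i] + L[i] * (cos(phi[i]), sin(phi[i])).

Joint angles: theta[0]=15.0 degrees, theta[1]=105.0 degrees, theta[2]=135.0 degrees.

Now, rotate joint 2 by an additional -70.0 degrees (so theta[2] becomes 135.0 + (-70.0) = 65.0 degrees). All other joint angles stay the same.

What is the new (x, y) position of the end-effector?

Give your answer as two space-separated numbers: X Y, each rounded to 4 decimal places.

Answer: 0.0233 11.6557

Derivation:
joint[0] = (0.0000, 0.0000)  (base)
link 0: phi[0] = 15 = 15 deg
  cos(15 deg) = 0.9659, sin(15 deg) = 0.2588
  joint[1] = (0.0000, 0.0000) + 8.4 * (0.9659, 0.2588) = (0.0000 + 8.1138, 0.0000 + 2.1741) = (8.1138, 2.1741)
link 1: phi[1] = 15 + 105 = 120 deg
  cos(120 deg) = -0.5000, sin(120 deg) = 0.8660
  joint[2] = (8.1138, 2.1741) + 11.2 * (-0.5000, 0.8660) = (8.1138 + -5.6000, 2.1741 + 9.6995) = (2.5138, 11.8736)
link 2: phi[2] = 15 + 105 + 65 = 185 deg
  cos(185 deg) = -0.9962, sin(185 deg) = -0.0872
  joint[3] = (2.5138, 11.8736) + 2.5 * (-0.9962, -0.0872) = (2.5138 + -2.4905, 11.8736 + -0.2179) = (0.0233, 11.6557)
End effector: (0.0233, 11.6557)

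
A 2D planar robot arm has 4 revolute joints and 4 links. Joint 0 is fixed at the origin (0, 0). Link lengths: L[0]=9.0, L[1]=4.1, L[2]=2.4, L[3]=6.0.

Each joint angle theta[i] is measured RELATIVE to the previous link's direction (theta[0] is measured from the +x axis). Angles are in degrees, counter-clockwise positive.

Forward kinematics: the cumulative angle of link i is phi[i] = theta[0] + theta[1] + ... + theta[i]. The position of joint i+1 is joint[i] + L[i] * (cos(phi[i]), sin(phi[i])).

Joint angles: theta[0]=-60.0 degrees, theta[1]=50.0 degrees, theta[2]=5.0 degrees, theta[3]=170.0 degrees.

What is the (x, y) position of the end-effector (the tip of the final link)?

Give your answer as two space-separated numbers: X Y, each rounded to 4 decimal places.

joint[0] = (0.0000, 0.0000)  (base)
link 0: phi[0] = -60 = -60 deg
  cos(-60 deg) = 0.5000, sin(-60 deg) = -0.8660
  joint[1] = (0.0000, 0.0000) + 9 * (0.5000, -0.8660) = (0.0000 + 4.5000, 0.0000 + -7.7942) = (4.5000, -7.7942)
link 1: phi[1] = -60 + 50 = -10 deg
  cos(-10 deg) = 0.9848, sin(-10 deg) = -0.1736
  joint[2] = (4.5000, -7.7942) + 4.1 * (0.9848, -0.1736) = (4.5000 + 4.0377, -7.7942 + -0.7120) = (8.5377, -8.5062)
link 2: phi[2] = -60 + 50 + 5 = -5 deg
  cos(-5 deg) = 0.9962, sin(-5 deg) = -0.0872
  joint[3] = (8.5377, -8.5062) + 2.4 * (0.9962, -0.0872) = (8.5377 + 2.3909, -8.5062 + -0.2092) = (10.9286, -8.7154)
link 3: phi[3] = -60 + 50 + 5 + 170 = 165 deg
  cos(165 deg) = -0.9659, sin(165 deg) = 0.2588
  joint[4] = (10.9286, -8.7154) + 6 * (-0.9659, 0.2588) = (10.9286 + -5.7956, -8.7154 + 1.5529) = (5.1330, -7.1624)
End effector: (5.1330, -7.1624)

Answer: 5.1330 -7.1624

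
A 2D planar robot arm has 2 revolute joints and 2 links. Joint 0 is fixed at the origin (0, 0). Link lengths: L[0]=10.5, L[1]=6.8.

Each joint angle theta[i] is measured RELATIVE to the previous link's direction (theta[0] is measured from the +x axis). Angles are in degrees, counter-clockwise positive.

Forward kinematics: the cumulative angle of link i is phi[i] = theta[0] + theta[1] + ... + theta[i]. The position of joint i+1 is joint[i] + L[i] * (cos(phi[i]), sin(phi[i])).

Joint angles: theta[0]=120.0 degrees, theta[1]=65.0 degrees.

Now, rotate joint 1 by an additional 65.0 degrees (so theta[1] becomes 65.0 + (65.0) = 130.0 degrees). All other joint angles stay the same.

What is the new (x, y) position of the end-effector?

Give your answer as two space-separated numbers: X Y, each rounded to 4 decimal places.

joint[0] = (0.0000, 0.0000)  (base)
link 0: phi[0] = 120 = 120 deg
  cos(120 deg) = -0.5000, sin(120 deg) = 0.8660
  joint[1] = (0.0000, 0.0000) + 10.5 * (-0.5000, 0.8660) = (0.0000 + -5.2500, 0.0000 + 9.0933) = (-5.2500, 9.0933)
link 1: phi[1] = 120 + 130 = 250 deg
  cos(250 deg) = -0.3420, sin(250 deg) = -0.9397
  joint[2] = (-5.2500, 9.0933) + 6.8 * (-0.3420, -0.9397) = (-5.2500 + -2.3257, 9.0933 + -6.3899) = (-7.5757, 2.7034)
End effector: (-7.5757, 2.7034)

Answer: -7.5757 2.7034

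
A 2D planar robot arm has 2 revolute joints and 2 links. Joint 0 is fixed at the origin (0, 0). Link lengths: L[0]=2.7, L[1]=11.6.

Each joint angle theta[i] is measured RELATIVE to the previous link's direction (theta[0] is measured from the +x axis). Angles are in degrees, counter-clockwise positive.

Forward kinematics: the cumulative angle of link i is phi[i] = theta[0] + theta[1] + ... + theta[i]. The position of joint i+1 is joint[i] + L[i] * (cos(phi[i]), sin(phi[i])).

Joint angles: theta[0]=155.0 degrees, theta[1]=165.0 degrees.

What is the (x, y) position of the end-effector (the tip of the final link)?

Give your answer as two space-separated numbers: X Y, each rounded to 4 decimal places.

joint[0] = (0.0000, 0.0000)  (base)
link 0: phi[0] = 155 = 155 deg
  cos(155 deg) = -0.9063, sin(155 deg) = 0.4226
  joint[1] = (0.0000, 0.0000) + 2.7 * (-0.9063, 0.4226) = (0.0000 + -2.4470, 0.0000 + 1.1411) = (-2.4470, 1.1411)
link 1: phi[1] = 155 + 165 = 320 deg
  cos(320 deg) = 0.7660, sin(320 deg) = -0.6428
  joint[2] = (-2.4470, 1.1411) + 11.6 * (0.7660, -0.6428) = (-2.4470 + 8.8861, 1.1411 + -7.4563) = (6.4391, -6.3153)
End effector: (6.4391, -6.3153)

Answer: 6.4391 -6.3153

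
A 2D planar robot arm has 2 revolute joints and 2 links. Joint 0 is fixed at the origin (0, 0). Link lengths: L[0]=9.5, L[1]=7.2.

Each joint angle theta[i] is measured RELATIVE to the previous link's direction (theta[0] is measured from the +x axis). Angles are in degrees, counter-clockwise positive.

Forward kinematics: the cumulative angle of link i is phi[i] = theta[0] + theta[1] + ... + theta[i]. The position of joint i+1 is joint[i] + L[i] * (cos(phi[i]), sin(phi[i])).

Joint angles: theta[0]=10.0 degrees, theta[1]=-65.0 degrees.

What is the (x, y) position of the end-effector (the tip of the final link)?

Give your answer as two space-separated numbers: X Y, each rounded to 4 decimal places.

joint[0] = (0.0000, 0.0000)  (base)
link 0: phi[0] = 10 = 10 deg
  cos(10 deg) = 0.9848, sin(10 deg) = 0.1736
  joint[1] = (0.0000, 0.0000) + 9.5 * (0.9848, 0.1736) = (0.0000 + 9.3557, 0.0000 + 1.6497) = (9.3557, 1.6497)
link 1: phi[1] = 10 + -65 = -55 deg
  cos(-55 deg) = 0.5736, sin(-55 deg) = -0.8192
  joint[2] = (9.3557, 1.6497) + 7.2 * (0.5736, -0.8192) = (9.3557 + 4.1298, 1.6497 + -5.8979) = (13.4854, -4.2482)
End effector: (13.4854, -4.2482)

Answer: 13.4854 -4.2482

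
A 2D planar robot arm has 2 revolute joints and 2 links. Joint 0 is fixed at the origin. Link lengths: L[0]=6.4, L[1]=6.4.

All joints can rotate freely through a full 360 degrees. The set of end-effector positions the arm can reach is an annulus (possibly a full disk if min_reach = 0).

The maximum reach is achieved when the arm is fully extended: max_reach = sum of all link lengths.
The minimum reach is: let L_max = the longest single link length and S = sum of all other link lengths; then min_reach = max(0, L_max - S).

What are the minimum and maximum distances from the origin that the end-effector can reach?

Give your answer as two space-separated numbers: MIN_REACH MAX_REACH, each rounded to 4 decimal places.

Link lengths: [6.4, 6.4]
max_reach = 6.4 + 6.4 = 12.8
L_max = max([6.4, 6.4]) = 6.4
S (sum of others) = 12.8 - 6.4 = 6.4
min_reach = max(0, 6.4 - 6.4) = max(0, 0) = 0

Answer: 0.0000 12.8000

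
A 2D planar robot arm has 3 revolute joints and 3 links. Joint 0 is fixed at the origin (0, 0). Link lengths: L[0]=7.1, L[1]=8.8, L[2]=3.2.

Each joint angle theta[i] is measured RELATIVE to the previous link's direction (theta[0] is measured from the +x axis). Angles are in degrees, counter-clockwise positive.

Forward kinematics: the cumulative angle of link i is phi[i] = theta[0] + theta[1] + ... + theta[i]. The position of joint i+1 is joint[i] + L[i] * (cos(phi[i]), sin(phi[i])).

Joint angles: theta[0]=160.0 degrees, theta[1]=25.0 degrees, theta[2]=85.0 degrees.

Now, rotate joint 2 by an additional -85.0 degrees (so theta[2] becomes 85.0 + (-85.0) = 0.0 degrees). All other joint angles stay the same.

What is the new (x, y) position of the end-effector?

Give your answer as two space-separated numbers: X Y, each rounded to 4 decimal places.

joint[0] = (0.0000, 0.0000)  (base)
link 0: phi[0] = 160 = 160 deg
  cos(160 deg) = -0.9397, sin(160 deg) = 0.3420
  joint[1] = (0.0000, 0.0000) + 7.1 * (-0.9397, 0.3420) = (0.0000 + -6.6718, 0.0000 + 2.4283) = (-6.6718, 2.4283)
link 1: phi[1] = 160 + 25 = 185 deg
  cos(185 deg) = -0.9962, sin(185 deg) = -0.0872
  joint[2] = (-6.6718, 2.4283) + 8.8 * (-0.9962, -0.0872) = (-6.6718 + -8.7665, 2.4283 + -0.7670) = (-15.4383, 1.6614)
link 2: phi[2] = 160 + 25 + 0 = 185 deg
  cos(185 deg) = -0.9962, sin(185 deg) = -0.0872
  joint[3] = (-15.4383, 1.6614) + 3.2 * (-0.9962, -0.0872) = (-15.4383 + -3.1878, 1.6614 + -0.2789) = (-18.6262, 1.3825)
End effector: (-18.6262, 1.3825)

Answer: -18.6262 1.3825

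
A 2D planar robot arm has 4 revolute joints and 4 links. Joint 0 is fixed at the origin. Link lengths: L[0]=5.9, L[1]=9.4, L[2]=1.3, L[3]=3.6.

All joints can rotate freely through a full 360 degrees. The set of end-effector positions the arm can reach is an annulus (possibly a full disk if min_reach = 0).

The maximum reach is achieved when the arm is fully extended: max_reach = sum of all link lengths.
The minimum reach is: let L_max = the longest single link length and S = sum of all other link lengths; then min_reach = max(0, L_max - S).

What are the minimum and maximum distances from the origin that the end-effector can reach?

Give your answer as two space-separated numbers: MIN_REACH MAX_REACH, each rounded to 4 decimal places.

Answer: 0.0000 20.2000

Derivation:
Link lengths: [5.9, 9.4, 1.3, 3.6]
max_reach = 5.9 + 9.4 + 1.3 + 3.6 = 20.2
L_max = max([5.9, 9.4, 1.3, 3.6]) = 9.4
S (sum of others) = 20.2 - 9.4 = 10.8
min_reach = max(0, 9.4 - 10.8) = max(0, -1.4) = 0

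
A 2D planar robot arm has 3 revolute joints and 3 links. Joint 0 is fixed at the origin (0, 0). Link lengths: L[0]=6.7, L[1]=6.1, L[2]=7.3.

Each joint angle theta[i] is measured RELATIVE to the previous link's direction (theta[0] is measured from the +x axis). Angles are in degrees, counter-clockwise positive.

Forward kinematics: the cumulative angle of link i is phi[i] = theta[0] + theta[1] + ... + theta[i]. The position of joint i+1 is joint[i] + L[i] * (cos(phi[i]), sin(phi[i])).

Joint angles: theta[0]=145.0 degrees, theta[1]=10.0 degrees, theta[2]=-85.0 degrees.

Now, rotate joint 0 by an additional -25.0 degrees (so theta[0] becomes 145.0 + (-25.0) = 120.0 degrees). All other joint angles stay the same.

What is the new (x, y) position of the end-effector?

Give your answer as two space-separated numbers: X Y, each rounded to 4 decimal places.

joint[0] = (0.0000, 0.0000)  (base)
link 0: phi[0] = 120 = 120 deg
  cos(120 deg) = -0.5000, sin(120 deg) = 0.8660
  joint[1] = (0.0000, 0.0000) + 6.7 * (-0.5000, 0.8660) = (0.0000 + -3.3500, 0.0000 + 5.8024) = (-3.3500, 5.8024)
link 1: phi[1] = 120 + 10 = 130 deg
  cos(130 deg) = -0.6428, sin(130 deg) = 0.7660
  joint[2] = (-3.3500, 5.8024) + 6.1 * (-0.6428, 0.7660) = (-3.3500 + -3.9210, 5.8024 + 4.6729) = (-7.2710, 10.4752)
link 2: phi[2] = 120 + 10 + -85 = 45 deg
  cos(45 deg) = 0.7071, sin(45 deg) = 0.7071
  joint[3] = (-7.2710, 10.4752) + 7.3 * (0.7071, 0.7071) = (-7.2710 + 5.1619, 10.4752 + 5.1619) = (-2.1091, 15.6371)
End effector: (-2.1091, 15.6371)

Answer: -2.1091 15.6371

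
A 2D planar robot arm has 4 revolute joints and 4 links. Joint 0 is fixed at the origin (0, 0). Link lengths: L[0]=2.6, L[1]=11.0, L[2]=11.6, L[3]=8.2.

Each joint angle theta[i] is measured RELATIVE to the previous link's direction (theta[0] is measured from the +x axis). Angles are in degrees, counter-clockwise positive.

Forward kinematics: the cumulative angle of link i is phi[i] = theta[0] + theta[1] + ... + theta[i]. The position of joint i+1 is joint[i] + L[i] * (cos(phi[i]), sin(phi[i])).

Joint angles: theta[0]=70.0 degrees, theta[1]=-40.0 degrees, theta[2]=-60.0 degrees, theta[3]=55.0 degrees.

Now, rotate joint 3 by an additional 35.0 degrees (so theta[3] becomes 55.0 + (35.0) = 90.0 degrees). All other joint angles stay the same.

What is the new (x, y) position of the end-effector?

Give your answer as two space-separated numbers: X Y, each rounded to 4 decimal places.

Answer: 24.5614 9.2446

Derivation:
joint[0] = (0.0000, 0.0000)  (base)
link 0: phi[0] = 70 = 70 deg
  cos(70 deg) = 0.3420, sin(70 deg) = 0.9397
  joint[1] = (0.0000, 0.0000) + 2.6 * (0.3420, 0.9397) = (0.0000 + 0.8893, 0.0000 + 2.4432) = (0.8893, 2.4432)
link 1: phi[1] = 70 + -40 = 30 deg
  cos(30 deg) = 0.8660, sin(30 deg) = 0.5000
  joint[2] = (0.8893, 2.4432) + 11 * (0.8660, 0.5000) = (0.8893 + 9.5263, 2.4432 + 5.5000) = (10.4155, 7.9432)
link 2: phi[2] = 70 + -40 + -60 = -30 deg
  cos(-30 deg) = 0.8660, sin(-30 deg) = -0.5000
  joint[3] = (10.4155, 7.9432) + 11.6 * (0.8660, -0.5000) = (10.4155 + 10.0459, 7.9432 + -5.8000) = (20.4614, 2.1432)
link 3: phi[3] = 70 + -40 + -60 + 90 = 60 deg
  cos(60 deg) = 0.5000, sin(60 deg) = 0.8660
  joint[4] = (20.4614, 2.1432) + 8.2 * (0.5000, 0.8660) = (20.4614 + 4.1000, 2.1432 + 7.1014) = (24.5614, 9.2446)
End effector: (24.5614, 9.2446)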